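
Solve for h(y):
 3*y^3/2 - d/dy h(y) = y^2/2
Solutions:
 h(y) = C1 + 3*y^4/8 - y^3/6


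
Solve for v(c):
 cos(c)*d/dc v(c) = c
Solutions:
 v(c) = C1 + Integral(c/cos(c), c)


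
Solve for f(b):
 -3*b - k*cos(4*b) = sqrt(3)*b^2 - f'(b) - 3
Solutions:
 f(b) = C1 + sqrt(3)*b^3/3 + 3*b^2/2 - 3*b + k*sin(4*b)/4


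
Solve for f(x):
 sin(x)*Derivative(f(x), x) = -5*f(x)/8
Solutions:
 f(x) = C1*(cos(x) + 1)^(5/16)/(cos(x) - 1)^(5/16)


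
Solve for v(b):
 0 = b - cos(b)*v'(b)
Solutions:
 v(b) = C1 + Integral(b/cos(b), b)


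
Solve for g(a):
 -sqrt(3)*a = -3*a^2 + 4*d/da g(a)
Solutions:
 g(a) = C1 + a^3/4 - sqrt(3)*a^2/8


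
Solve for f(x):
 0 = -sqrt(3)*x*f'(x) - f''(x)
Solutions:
 f(x) = C1 + C2*erf(sqrt(2)*3^(1/4)*x/2)


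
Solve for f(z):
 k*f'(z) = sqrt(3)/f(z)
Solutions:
 f(z) = -sqrt(C1 + 2*sqrt(3)*z/k)
 f(z) = sqrt(C1 + 2*sqrt(3)*z/k)


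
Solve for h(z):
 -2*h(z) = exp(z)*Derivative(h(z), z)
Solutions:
 h(z) = C1*exp(2*exp(-z))


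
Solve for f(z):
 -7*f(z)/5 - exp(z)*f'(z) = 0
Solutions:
 f(z) = C1*exp(7*exp(-z)/5)


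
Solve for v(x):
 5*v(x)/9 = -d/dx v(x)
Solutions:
 v(x) = C1*exp(-5*x/9)


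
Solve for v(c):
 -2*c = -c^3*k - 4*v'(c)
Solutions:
 v(c) = C1 - c^4*k/16 + c^2/4


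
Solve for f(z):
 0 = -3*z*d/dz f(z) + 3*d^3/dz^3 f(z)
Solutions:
 f(z) = C1 + Integral(C2*airyai(z) + C3*airybi(z), z)


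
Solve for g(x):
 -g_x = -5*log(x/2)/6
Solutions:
 g(x) = C1 + 5*x*log(x)/6 - 5*x/6 - 5*x*log(2)/6


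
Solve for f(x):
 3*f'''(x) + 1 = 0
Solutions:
 f(x) = C1 + C2*x + C3*x^2 - x^3/18


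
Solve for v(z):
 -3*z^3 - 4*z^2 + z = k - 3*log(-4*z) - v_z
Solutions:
 v(z) = C1 + 3*z^4/4 + 4*z^3/3 - z^2/2 + z*(k - 6*log(2) + 3) - 3*z*log(-z)


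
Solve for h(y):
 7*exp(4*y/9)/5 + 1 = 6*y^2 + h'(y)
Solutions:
 h(y) = C1 - 2*y^3 + y + 63*exp(4*y/9)/20


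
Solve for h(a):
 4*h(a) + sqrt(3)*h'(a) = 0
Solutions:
 h(a) = C1*exp(-4*sqrt(3)*a/3)


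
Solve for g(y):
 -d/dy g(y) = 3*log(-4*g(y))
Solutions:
 Integral(1/(log(-_y) + 2*log(2)), (_y, g(y)))/3 = C1 - y


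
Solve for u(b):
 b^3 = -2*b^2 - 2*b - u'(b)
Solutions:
 u(b) = C1 - b^4/4 - 2*b^3/3 - b^2


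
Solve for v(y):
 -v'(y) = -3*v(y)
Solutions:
 v(y) = C1*exp(3*y)


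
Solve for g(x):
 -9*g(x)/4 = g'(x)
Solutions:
 g(x) = C1*exp(-9*x/4)


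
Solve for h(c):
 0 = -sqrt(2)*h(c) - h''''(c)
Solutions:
 h(c) = (C1*sin(2^(5/8)*c/2) + C2*cos(2^(5/8)*c/2))*exp(-2^(5/8)*c/2) + (C3*sin(2^(5/8)*c/2) + C4*cos(2^(5/8)*c/2))*exp(2^(5/8)*c/2)


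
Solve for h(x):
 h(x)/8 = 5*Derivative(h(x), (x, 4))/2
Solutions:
 h(x) = C1*exp(-sqrt(2)*5^(3/4)*x/10) + C2*exp(sqrt(2)*5^(3/4)*x/10) + C3*sin(sqrt(2)*5^(3/4)*x/10) + C4*cos(sqrt(2)*5^(3/4)*x/10)


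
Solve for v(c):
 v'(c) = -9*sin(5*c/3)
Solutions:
 v(c) = C1 + 27*cos(5*c/3)/5


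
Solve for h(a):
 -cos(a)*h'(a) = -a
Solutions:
 h(a) = C1 + Integral(a/cos(a), a)


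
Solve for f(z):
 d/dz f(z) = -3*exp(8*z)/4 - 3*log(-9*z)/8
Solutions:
 f(z) = C1 - 3*z*log(-z)/8 + 3*z*(1 - 2*log(3))/8 - 3*exp(8*z)/32


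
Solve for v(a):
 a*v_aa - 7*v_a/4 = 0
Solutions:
 v(a) = C1 + C2*a^(11/4)


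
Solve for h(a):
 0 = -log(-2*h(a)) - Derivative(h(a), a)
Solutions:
 Integral(1/(log(-_y) + log(2)), (_y, h(a))) = C1 - a


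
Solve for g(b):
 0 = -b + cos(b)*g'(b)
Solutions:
 g(b) = C1 + Integral(b/cos(b), b)


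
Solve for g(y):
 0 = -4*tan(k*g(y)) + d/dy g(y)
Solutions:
 g(y) = Piecewise((-asin(exp(C1*k + 4*k*y))/k + pi/k, Ne(k, 0)), (nan, True))
 g(y) = Piecewise((asin(exp(C1*k + 4*k*y))/k, Ne(k, 0)), (nan, True))


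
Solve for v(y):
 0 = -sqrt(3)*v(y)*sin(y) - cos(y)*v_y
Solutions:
 v(y) = C1*cos(y)^(sqrt(3))


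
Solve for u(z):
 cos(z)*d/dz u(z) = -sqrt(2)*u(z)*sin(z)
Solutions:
 u(z) = C1*cos(z)^(sqrt(2))


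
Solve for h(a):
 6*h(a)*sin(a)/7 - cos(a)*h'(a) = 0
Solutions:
 h(a) = C1/cos(a)^(6/7)


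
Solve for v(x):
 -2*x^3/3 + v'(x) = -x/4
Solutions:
 v(x) = C1 + x^4/6 - x^2/8


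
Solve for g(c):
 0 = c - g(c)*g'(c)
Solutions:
 g(c) = -sqrt(C1 + c^2)
 g(c) = sqrt(C1 + c^2)


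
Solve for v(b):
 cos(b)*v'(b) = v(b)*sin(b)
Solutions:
 v(b) = C1/cos(b)


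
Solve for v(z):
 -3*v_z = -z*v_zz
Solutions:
 v(z) = C1 + C2*z^4


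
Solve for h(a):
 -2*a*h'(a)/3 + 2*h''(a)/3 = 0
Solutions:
 h(a) = C1 + C2*erfi(sqrt(2)*a/2)


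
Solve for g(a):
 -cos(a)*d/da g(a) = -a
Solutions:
 g(a) = C1 + Integral(a/cos(a), a)


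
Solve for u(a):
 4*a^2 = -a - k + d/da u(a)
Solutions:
 u(a) = C1 + 4*a^3/3 + a^2/2 + a*k


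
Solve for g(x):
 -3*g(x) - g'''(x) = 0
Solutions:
 g(x) = C3*exp(-3^(1/3)*x) + (C1*sin(3^(5/6)*x/2) + C2*cos(3^(5/6)*x/2))*exp(3^(1/3)*x/2)


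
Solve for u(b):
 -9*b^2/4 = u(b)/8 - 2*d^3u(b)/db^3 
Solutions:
 u(b) = C3*exp(2^(2/3)*b/4) - 18*b^2 + (C1*sin(2^(2/3)*sqrt(3)*b/8) + C2*cos(2^(2/3)*sqrt(3)*b/8))*exp(-2^(2/3)*b/8)


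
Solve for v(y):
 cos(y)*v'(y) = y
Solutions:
 v(y) = C1 + Integral(y/cos(y), y)


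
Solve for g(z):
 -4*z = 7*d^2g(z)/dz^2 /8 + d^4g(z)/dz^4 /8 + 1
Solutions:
 g(z) = C1 + C2*z + C3*sin(sqrt(7)*z) + C4*cos(sqrt(7)*z) - 16*z^3/21 - 4*z^2/7


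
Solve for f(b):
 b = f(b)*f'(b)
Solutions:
 f(b) = -sqrt(C1 + b^2)
 f(b) = sqrt(C1 + b^2)


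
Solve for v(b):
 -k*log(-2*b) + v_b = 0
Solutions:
 v(b) = C1 + b*k*log(-b) + b*k*(-1 + log(2))


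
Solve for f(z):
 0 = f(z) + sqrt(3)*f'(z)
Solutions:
 f(z) = C1*exp(-sqrt(3)*z/3)


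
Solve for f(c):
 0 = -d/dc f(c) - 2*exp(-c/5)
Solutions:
 f(c) = C1 + 10*exp(-c/5)


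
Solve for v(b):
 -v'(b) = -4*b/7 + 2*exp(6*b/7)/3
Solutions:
 v(b) = C1 + 2*b^2/7 - 7*exp(6*b/7)/9


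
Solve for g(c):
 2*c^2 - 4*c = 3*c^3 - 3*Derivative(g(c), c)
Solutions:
 g(c) = C1 + c^4/4 - 2*c^3/9 + 2*c^2/3


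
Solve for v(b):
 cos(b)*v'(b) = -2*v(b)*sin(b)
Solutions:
 v(b) = C1*cos(b)^2


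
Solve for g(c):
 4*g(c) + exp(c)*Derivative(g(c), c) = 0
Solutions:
 g(c) = C1*exp(4*exp(-c))


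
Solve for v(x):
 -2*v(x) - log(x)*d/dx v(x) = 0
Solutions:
 v(x) = C1*exp(-2*li(x))


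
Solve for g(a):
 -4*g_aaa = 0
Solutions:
 g(a) = C1 + C2*a + C3*a^2


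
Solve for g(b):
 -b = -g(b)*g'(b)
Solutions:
 g(b) = -sqrt(C1 + b^2)
 g(b) = sqrt(C1 + b^2)


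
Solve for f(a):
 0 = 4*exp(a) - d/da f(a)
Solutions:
 f(a) = C1 + 4*exp(a)


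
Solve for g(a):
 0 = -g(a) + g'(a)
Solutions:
 g(a) = C1*exp(a)


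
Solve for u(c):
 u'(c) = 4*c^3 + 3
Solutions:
 u(c) = C1 + c^4 + 3*c


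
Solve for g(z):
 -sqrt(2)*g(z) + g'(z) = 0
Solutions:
 g(z) = C1*exp(sqrt(2)*z)


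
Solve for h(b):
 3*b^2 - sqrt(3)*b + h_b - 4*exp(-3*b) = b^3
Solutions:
 h(b) = C1 + b^4/4 - b^3 + sqrt(3)*b^2/2 - 4*exp(-3*b)/3


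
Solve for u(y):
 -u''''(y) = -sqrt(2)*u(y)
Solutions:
 u(y) = C1*exp(-2^(1/8)*y) + C2*exp(2^(1/8)*y) + C3*sin(2^(1/8)*y) + C4*cos(2^(1/8)*y)


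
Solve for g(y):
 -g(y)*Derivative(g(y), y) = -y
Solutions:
 g(y) = -sqrt(C1 + y^2)
 g(y) = sqrt(C1 + y^2)


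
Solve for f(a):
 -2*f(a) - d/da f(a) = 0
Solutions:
 f(a) = C1*exp(-2*a)


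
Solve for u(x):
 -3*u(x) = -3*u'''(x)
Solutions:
 u(x) = C3*exp(x) + (C1*sin(sqrt(3)*x/2) + C2*cos(sqrt(3)*x/2))*exp(-x/2)


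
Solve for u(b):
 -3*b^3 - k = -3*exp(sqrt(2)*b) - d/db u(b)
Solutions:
 u(b) = C1 + 3*b^4/4 + b*k - 3*sqrt(2)*exp(sqrt(2)*b)/2


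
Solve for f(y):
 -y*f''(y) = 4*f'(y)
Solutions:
 f(y) = C1 + C2/y^3


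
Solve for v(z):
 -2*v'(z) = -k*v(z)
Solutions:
 v(z) = C1*exp(k*z/2)


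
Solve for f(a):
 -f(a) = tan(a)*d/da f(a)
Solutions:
 f(a) = C1/sin(a)


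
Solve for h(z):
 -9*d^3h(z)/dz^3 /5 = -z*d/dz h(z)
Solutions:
 h(z) = C1 + Integral(C2*airyai(15^(1/3)*z/3) + C3*airybi(15^(1/3)*z/3), z)


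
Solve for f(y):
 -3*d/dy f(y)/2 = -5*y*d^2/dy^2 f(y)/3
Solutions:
 f(y) = C1 + C2*y^(19/10)


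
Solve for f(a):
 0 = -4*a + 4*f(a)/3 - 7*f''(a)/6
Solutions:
 f(a) = C1*exp(-2*sqrt(14)*a/7) + C2*exp(2*sqrt(14)*a/7) + 3*a


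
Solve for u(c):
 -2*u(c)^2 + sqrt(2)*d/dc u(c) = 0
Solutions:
 u(c) = -1/(C1 + sqrt(2)*c)


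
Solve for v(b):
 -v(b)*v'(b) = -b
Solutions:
 v(b) = -sqrt(C1 + b^2)
 v(b) = sqrt(C1 + b^2)


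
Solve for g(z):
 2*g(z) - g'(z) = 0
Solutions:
 g(z) = C1*exp(2*z)


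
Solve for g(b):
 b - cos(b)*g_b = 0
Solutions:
 g(b) = C1 + Integral(b/cos(b), b)


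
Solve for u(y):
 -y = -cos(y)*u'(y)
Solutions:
 u(y) = C1 + Integral(y/cos(y), y)


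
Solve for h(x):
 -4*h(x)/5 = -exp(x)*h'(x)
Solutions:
 h(x) = C1*exp(-4*exp(-x)/5)


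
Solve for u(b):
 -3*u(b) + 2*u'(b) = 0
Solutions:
 u(b) = C1*exp(3*b/2)


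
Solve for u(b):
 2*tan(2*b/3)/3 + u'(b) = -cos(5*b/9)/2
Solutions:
 u(b) = C1 + log(cos(2*b/3)) - 9*sin(5*b/9)/10


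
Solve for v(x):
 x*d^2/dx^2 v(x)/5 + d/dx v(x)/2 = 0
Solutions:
 v(x) = C1 + C2/x^(3/2)


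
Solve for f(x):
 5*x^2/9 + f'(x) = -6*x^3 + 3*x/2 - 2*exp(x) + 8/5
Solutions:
 f(x) = C1 - 3*x^4/2 - 5*x^3/27 + 3*x^2/4 + 8*x/5 - 2*exp(x)


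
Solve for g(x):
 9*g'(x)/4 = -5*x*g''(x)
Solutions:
 g(x) = C1 + C2*x^(11/20)


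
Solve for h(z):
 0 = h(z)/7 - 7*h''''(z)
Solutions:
 h(z) = C1*exp(-sqrt(7)*z/7) + C2*exp(sqrt(7)*z/7) + C3*sin(sqrt(7)*z/7) + C4*cos(sqrt(7)*z/7)


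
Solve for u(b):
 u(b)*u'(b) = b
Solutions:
 u(b) = -sqrt(C1 + b^2)
 u(b) = sqrt(C1 + b^2)


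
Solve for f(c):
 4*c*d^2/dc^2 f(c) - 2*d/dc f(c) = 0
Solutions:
 f(c) = C1 + C2*c^(3/2)


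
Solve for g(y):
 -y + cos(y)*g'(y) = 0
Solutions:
 g(y) = C1 + Integral(y/cos(y), y)


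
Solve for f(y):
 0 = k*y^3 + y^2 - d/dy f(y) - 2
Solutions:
 f(y) = C1 + k*y^4/4 + y^3/3 - 2*y


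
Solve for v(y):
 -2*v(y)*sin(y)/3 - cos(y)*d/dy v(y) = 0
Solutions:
 v(y) = C1*cos(y)^(2/3)


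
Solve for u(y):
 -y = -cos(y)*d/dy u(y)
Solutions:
 u(y) = C1 + Integral(y/cos(y), y)


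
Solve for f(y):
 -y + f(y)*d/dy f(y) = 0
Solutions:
 f(y) = -sqrt(C1 + y^2)
 f(y) = sqrt(C1 + y^2)


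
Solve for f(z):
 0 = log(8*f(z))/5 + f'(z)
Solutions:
 5*Integral(1/(log(_y) + 3*log(2)), (_y, f(z))) = C1 - z


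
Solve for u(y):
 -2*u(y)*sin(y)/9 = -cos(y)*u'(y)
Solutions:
 u(y) = C1/cos(y)^(2/9)


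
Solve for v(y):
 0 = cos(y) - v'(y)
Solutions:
 v(y) = C1 + sin(y)


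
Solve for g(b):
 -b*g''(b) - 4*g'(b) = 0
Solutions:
 g(b) = C1 + C2/b^3


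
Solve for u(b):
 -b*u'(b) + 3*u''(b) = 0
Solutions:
 u(b) = C1 + C2*erfi(sqrt(6)*b/6)


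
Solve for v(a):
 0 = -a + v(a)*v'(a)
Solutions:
 v(a) = -sqrt(C1 + a^2)
 v(a) = sqrt(C1 + a^2)


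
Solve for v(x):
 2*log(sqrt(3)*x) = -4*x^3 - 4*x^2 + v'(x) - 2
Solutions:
 v(x) = C1 + x^4 + 4*x^3/3 + 2*x*log(x) + x*log(3)


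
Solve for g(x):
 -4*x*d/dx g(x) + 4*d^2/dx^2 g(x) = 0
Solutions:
 g(x) = C1 + C2*erfi(sqrt(2)*x/2)


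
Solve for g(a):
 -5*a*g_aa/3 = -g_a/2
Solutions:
 g(a) = C1 + C2*a^(13/10)


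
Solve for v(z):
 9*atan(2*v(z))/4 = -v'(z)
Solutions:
 Integral(1/atan(2*_y), (_y, v(z))) = C1 - 9*z/4


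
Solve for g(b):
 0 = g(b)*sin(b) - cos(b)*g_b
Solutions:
 g(b) = C1/cos(b)


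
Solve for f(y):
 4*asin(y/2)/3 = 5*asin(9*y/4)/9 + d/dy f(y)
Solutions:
 f(y) = C1 + 4*y*asin(y/2)/3 - 5*y*asin(9*y/4)/9 + 4*sqrt(4 - y^2)/3 - 5*sqrt(16 - 81*y^2)/81


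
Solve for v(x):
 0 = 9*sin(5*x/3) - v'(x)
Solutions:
 v(x) = C1 - 27*cos(5*x/3)/5


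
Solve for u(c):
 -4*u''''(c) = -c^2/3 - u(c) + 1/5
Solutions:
 u(c) = C1*exp(-sqrt(2)*c/2) + C2*exp(sqrt(2)*c/2) + C3*sin(sqrt(2)*c/2) + C4*cos(sqrt(2)*c/2) - c^2/3 + 1/5


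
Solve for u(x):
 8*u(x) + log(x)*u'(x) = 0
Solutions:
 u(x) = C1*exp(-8*li(x))


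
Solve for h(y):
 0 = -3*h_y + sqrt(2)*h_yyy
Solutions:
 h(y) = C1 + C2*exp(-2^(3/4)*sqrt(3)*y/2) + C3*exp(2^(3/4)*sqrt(3)*y/2)


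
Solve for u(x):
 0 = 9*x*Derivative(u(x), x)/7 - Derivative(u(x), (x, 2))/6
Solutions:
 u(x) = C1 + C2*erfi(3*sqrt(21)*x/7)


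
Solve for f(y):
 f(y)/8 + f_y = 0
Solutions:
 f(y) = C1*exp(-y/8)


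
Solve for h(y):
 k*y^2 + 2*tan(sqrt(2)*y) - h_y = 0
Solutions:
 h(y) = C1 + k*y^3/3 - sqrt(2)*log(cos(sqrt(2)*y))


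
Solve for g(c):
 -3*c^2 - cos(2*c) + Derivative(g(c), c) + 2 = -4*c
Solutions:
 g(c) = C1 + c^3 - 2*c^2 - 2*c + sin(2*c)/2


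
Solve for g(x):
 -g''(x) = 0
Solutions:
 g(x) = C1 + C2*x


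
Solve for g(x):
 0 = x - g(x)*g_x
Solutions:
 g(x) = -sqrt(C1 + x^2)
 g(x) = sqrt(C1 + x^2)


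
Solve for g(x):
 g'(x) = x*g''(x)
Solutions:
 g(x) = C1 + C2*x^2


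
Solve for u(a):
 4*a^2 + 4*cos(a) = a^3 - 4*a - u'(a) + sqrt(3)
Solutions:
 u(a) = C1 + a^4/4 - 4*a^3/3 - 2*a^2 + sqrt(3)*a - 4*sin(a)


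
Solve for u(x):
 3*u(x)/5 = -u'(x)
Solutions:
 u(x) = C1*exp(-3*x/5)


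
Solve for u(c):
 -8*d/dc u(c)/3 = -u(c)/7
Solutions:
 u(c) = C1*exp(3*c/56)


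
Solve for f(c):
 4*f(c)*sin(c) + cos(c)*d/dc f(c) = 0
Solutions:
 f(c) = C1*cos(c)^4


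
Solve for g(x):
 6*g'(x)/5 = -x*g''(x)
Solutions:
 g(x) = C1 + C2/x^(1/5)


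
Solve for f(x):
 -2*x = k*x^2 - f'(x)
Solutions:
 f(x) = C1 + k*x^3/3 + x^2


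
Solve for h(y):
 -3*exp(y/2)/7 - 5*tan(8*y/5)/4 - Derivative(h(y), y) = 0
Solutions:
 h(y) = C1 - 6*exp(y/2)/7 + 25*log(cos(8*y/5))/32


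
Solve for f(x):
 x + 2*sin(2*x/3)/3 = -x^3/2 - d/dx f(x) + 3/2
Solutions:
 f(x) = C1 - x^4/8 - x^2/2 + 3*x/2 + cos(2*x/3)


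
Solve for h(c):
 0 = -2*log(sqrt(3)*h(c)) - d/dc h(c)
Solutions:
 Integral(1/(2*log(_y) + log(3)), (_y, h(c))) = C1 - c


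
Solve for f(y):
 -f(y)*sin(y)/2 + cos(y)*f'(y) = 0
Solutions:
 f(y) = C1/sqrt(cos(y))


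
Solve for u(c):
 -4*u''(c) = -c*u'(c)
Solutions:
 u(c) = C1 + C2*erfi(sqrt(2)*c/4)


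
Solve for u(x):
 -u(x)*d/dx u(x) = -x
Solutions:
 u(x) = -sqrt(C1 + x^2)
 u(x) = sqrt(C1 + x^2)


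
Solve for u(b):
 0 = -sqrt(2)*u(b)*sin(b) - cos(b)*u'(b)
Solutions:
 u(b) = C1*cos(b)^(sqrt(2))


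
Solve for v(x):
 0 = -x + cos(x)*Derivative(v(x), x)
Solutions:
 v(x) = C1 + Integral(x/cos(x), x)


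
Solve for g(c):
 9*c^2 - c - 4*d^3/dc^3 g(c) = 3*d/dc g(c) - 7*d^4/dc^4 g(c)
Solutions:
 g(c) = C1 + C4*exp(c) + c^3 - c^2/6 - 8*c + (C2*sin(5*sqrt(3)*c/14) + C3*cos(5*sqrt(3)*c/14))*exp(-3*c/14)


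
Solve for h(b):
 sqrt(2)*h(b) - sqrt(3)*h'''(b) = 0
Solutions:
 h(b) = C3*exp(2^(1/6)*3^(5/6)*b/3) + (C1*sin(2^(1/6)*3^(1/3)*b/2) + C2*cos(2^(1/6)*3^(1/3)*b/2))*exp(-2^(1/6)*3^(5/6)*b/6)


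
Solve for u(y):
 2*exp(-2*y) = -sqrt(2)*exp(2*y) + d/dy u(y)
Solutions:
 u(y) = C1 + sqrt(2)*exp(2*y)/2 - exp(-2*y)


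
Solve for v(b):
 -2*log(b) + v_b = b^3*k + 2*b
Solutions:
 v(b) = C1 + b^4*k/4 + b^2 + 2*b*log(b) - 2*b


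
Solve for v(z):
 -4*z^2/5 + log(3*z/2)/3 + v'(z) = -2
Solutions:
 v(z) = C1 + 4*z^3/15 - z*log(z)/3 - 5*z/3 - z*log(3)/3 + z*log(2)/3


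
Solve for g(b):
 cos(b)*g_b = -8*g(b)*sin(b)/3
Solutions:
 g(b) = C1*cos(b)^(8/3)


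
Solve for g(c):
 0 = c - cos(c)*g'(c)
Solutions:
 g(c) = C1 + Integral(c/cos(c), c)


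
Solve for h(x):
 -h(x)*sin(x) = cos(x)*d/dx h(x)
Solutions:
 h(x) = C1*cos(x)


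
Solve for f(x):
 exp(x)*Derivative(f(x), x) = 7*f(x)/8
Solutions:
 f(x) = C1*exp(-7*exp(-x)/8)


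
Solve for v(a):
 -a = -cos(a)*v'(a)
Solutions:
 v(a) = C1 + Integral(a/cos(a), a)


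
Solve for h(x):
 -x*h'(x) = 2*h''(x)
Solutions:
 h(x) = C1 + C2*erf(x/2)


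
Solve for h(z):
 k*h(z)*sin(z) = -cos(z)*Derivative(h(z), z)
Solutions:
 h(z) = C1*exp(k*log(cos(z)))


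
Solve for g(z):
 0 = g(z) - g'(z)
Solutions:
 g(z) = C1*exp(z)


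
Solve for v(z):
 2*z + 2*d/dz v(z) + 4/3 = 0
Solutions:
 v(z) = C1 - z^2/2 - 2*z/3


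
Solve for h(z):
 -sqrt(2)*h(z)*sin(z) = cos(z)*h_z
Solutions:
 h(z) = C1*cos(z)^(sqrt(2))


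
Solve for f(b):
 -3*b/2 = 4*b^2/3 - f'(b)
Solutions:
 f(b) = C1 + 4*b^3/9 + 3*b^2/4


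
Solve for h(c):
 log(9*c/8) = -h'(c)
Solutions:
 h(c) = C1 - c*log(c) + c*log(8/9) + c


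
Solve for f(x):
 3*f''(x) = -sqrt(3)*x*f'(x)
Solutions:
 f(x) = C1 + C2*erf(sqrt(2)*3^(3/4)*x/6)


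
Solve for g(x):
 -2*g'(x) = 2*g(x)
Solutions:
 g(x) = C1*exp(-x)


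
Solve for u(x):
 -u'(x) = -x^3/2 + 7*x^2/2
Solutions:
 u(x) = C1 + x^4/8 - 7*x^3/6


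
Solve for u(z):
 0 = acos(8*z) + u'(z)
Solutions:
 u(z) = C1 - z*acos(8*z) + sqrt(1 - 64*z^2)/8


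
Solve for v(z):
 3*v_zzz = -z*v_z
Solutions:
 v(z) = C1 + Integral(C2*airyai(-3^(2/3)*z/3) + C3*airybi(-3^(2/3)*z/3), z)


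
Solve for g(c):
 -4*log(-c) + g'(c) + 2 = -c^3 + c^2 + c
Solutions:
 g(c) = C1 - c^4/4 + c^3/3 + c^2/2 + 4*c*log(-c) - 6*c


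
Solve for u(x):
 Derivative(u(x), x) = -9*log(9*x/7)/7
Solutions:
 u(x) = C1 - 9*x*log(x)/7 - 18*x*log(3)/7 + 9*x/7 + 9*x*log(7)/7


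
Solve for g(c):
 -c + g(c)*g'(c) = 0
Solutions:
 g(c) = -sqrt(C1 + c^2)
 g(c) = sqrt(C1 + c^2)


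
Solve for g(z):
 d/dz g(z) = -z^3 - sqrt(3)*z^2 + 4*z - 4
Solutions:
 g(z) = C1 - z^4/4 - sqrt(3)*z^3/3 + 2*z^2 - 4*z


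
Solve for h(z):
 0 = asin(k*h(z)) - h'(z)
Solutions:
 Integral(1/asin(_y*k), (_y, h(z))) = C1 + z


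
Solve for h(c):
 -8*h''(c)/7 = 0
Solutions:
 h(c) = C1 + C2*c


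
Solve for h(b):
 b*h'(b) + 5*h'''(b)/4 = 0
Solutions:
 h(b) = C1 + Integral(C2*airyai(-10^(2/3)*b/5) + C3*airybi(-10^(2/3)*b/5), b)


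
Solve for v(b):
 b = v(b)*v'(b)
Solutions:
 v(b) = -sqrt(C1 + b^2)
 v(b) = sqrt(C1 + b^2)


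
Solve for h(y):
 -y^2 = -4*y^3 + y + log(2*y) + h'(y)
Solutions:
 h(y) = C1 + y^4 - y^3/3 - y^2/2 - y*log(y) - y*log(2) + y


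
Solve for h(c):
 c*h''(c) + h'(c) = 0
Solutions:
 h(c) = C1 + C2*log(c)


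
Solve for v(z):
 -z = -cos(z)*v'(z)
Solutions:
 v(z) = C1 + Integral(z/cos(z), z)


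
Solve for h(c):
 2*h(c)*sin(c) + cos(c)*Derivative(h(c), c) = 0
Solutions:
 h(c) = C1*cos(c)^2


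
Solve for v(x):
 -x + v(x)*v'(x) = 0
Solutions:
 v(x) = -sqrt(C1 + x^2)
 v(x) = sqrt(C1 + x^2)


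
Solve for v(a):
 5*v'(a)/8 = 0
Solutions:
 v(a) = C1


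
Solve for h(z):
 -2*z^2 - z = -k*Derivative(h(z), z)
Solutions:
 h(z) = C1 + 2*z^3/(3*k) + z^2/(2*k)


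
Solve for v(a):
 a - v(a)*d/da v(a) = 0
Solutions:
 v(a) = -sqrt(C1 + a^2)
 v(a) = sqrt(C1 + a^2)


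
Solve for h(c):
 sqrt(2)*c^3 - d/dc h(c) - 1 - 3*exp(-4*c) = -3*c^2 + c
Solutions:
 h(c) = C1 + sqrt(2)*c^4/4 + c^3 - c^2/2 - c + 3*exp(-4*c)/4


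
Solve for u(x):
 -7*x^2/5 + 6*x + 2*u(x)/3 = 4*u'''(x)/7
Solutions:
 u(x) = C3*exp(6^(2/3)*7^(1/3)*x/6) + 21*x^2/10 - 9*x + (C1*sin(2^(2/3)*3^(1/6)*7^(1/3)*x/4) + C2*cos(2^(2/3)*3^(1/6)*7^(1/3)*x/4))*exp(-6^(2/3)*7^(1/3)*x/12)


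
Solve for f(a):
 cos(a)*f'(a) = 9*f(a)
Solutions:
 f(a) = C1*sqrt(sin(a) + 1)*(sin(a)^4 + 4*sin(a)^3 + 6*sin(a)^2 + 4*sin(a) + 1)/(sqrt(sin(a) - 1)*(sin(a)^4 - 4*sin(a)^3 + 6*sin(a)^2 - 4*sin(a) + 1))


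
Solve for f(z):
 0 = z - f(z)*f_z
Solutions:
 f(z) = -sqrt(C1 + z^2)
 f(z) = sqrt(C1 + z^2)


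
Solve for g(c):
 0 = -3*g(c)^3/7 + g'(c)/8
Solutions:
 g(c) = -sqrt(14)*sqrt(-1/(C1 + 24*c))/2
 g(c) = sqrt(14)*sqrt(-1/(C1 + 24*c))/2


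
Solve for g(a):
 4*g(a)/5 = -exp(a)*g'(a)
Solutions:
 g(a) = C1*exp(4*exp(-a)/5)


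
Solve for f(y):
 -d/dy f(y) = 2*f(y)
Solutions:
 f(y) = C1*exp(-2*y)


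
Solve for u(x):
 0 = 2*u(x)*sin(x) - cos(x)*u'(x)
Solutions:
 u(x) = C1/cos(x)^2


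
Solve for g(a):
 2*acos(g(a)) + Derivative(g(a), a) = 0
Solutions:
 Integral(1/acos(_y), (_y, g(a))) = C1 - 2*a


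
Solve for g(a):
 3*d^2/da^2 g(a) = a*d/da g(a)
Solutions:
 g(a) = C1 + C2*erfi(sqrt(6)*a/6)


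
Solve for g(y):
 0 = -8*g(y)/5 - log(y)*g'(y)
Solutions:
 g(y) = C1*exp(-8*li(y)/5)


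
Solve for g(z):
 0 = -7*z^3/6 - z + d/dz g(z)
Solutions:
 g(z) = C1 + 7*z^4/24 + z^2/2


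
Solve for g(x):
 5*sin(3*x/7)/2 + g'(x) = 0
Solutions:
 g(x) = C1 + 35*cos(3*x/7)/6


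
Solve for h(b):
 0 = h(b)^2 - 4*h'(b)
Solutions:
 h(b) = -4/(C1 + b)


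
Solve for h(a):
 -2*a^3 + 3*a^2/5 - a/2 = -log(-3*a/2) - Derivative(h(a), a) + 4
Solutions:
 h(a) = C1 + a^4/2 - a^3/5 + a^2/4 - a*log(-a) + a*(-log(3) + log(2) + 5)


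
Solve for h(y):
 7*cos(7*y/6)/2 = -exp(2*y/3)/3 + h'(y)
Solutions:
 h(y) = C1 + exp(2*y/3)/2 + 3*sin(7*y/6)


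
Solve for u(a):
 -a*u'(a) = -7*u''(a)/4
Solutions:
 u(a) = C1 + C2*erfi(sqrt(14)*a/7)


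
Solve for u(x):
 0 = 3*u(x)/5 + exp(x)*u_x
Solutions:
 u(x) = C1*exp(3*exp(-x)/5)


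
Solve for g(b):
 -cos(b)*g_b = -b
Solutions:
 g(b) = C1 + Integral(b/cos(b), b)


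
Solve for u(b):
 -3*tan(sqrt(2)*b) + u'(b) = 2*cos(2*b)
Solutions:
 u(b) = C1 - 3*sqrt(2)*log(cos(sqrt(2)*b))/2 + sin(2*b)


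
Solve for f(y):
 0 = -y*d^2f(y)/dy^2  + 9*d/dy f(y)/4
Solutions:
 f(y) = C1 + C2*y^(13/4)


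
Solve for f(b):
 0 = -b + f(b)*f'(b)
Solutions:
 f(b) = -sqrt(C1 + b^2)
 f(b) = sqrt(C1 + b^2)


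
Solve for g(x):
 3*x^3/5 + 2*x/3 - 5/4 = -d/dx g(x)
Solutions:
 g(x) = C1 - 3*x^4/20 - x^2/3 + 5*x/4


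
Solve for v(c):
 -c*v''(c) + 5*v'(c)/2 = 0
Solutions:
 v(c) = C1 + C2*c^(7/2)


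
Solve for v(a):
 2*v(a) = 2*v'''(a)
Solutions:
 v(a) = C3*exp(a) + (C1*sin(sqrt(3)*a/2) + C2*cos(sqrt(3)*a/2))*exp(-a/2)


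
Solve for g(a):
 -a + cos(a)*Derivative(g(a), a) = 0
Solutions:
 g(a) = C1 + Integral(a/cos(a), a)


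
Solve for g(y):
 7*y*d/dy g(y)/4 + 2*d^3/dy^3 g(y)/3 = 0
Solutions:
 g(y) = C1 + Integral(C2*airyai(-21^(1/3)*y/2) + C3*airybi(-21^(1/3)*y/2), y)


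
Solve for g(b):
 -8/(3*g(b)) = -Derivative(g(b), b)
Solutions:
 g(b) = -sqrt(C1 + 48*b)/3
 g(b) = sqrt(C1 + 48*b)/3


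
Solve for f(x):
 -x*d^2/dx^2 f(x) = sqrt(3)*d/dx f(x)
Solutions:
 f(x) = C1 + C2*x^(1 - sqrt(3))


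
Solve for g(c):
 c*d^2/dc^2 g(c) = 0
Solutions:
 g(c) = C1 + C2*c


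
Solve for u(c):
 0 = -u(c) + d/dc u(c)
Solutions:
 u(c) = C1*exp(c)


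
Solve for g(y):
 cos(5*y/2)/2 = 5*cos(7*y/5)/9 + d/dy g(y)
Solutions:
 g(y) = C1 - 25*sin(7*y/5)/63 + sin(5*y/2)/5


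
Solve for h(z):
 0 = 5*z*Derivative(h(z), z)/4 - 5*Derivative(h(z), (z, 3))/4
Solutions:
 h(z) = C1 + Integral(C2*airyai(z) + C3*airybi(z), z)


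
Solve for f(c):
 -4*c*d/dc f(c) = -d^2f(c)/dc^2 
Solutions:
 f(c) = C1 + C2*erfi(sqrt(2)*c)


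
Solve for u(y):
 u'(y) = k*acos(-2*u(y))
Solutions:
 Integral(1/acos(-2*_y), (_y, u(y))) = C1 + k*y


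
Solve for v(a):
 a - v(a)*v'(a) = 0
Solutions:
 v(a) = -sqrt(C1 + a^2)
 v(a) = sqrt(C1 + a^2)


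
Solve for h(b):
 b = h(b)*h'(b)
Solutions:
 h(b) = -sqrt(C1 + b^2)
 h(b) = sqrt(C1 + b^2)


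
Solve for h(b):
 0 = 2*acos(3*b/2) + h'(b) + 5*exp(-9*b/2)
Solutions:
 h(b) = C1 - 2*b*acos(3*b/2) + 2*sqrt(4 - 9*b^2)/3 + 10*exp(-9*b/2)/9


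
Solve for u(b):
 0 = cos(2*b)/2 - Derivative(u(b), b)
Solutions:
 u(b) = C1 + sin(2*b)/4


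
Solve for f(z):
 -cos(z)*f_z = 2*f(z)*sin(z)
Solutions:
 f(z) = C1*cos(z)^2


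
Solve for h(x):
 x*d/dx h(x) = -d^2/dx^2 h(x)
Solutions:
 h(x) = C1 + C2*erf(sqrt(2)*x/2)


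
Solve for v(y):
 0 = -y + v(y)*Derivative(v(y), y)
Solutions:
 v(y) = -sqrt(C1 + y^2)
 v(y) = sqrt(C1 + y^2)


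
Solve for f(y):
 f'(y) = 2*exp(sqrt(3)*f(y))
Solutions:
 f(y) = sqrt(3)*(2*log(-1/(C1 + 2*y)) - log(3))/6


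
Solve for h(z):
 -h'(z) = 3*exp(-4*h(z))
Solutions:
 h(z) = log(-I*(C1 - 12*z)^(1/4))
 h(z) = log(I*(C1 - 12*z)^(1/4))
 h(z) = log(-(C1 - 12*z)^(1/4))
 h(z) = log(C1 - 12*z)/4


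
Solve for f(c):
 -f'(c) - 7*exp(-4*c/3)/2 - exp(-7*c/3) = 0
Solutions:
 f(c) = C1 + 21*exp(-4*c/3)/8 + 3*exp(-7*c/3)/7


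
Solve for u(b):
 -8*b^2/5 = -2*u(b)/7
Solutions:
 u(b) = 28*b^2/5


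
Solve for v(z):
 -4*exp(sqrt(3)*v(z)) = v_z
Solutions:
 v(z) = sqrt(3)*(2*log(1/(C1 + 4*z)) - log(3))/6


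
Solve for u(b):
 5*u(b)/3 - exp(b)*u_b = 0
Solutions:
 u(b) = C1*exp(-5*exp(-b)/3)


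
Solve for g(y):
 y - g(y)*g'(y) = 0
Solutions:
 g(y) = -sqrt(C1 + y^2)
 g(y) = sqrt(C1 + y^2)


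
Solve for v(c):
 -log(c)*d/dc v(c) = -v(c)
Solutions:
 v(c) = C1*exp(li(c))


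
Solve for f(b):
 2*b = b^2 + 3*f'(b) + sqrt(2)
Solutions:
 f(b) = C1 - b^3/9 + b^2/3 - sqrt(2)*b/3


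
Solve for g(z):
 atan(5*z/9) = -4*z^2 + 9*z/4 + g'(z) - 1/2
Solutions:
 g(z) = C1 + 4*z^3/3 - 9*z^2/8 + z*atan(5*z/9) + z/2 - 9*log(25*z^2 + 81)/10


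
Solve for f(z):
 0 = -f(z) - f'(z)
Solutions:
 f(z) = C1*exp(-z)


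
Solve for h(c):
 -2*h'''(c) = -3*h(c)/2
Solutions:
 h(c) = C3*exp(6^(1/3)*c/2) + (C1*sin(2^(1/3)*3^(5/6)*c/4) + C2*cos(2^(1/3)*3^(5/6)*c/4))*exp(-6^(1/3)*c/4)


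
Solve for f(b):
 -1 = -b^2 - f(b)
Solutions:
 f(b) = 1 - b^2


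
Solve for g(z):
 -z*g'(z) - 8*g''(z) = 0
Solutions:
 g(z) = C1 + C2*erf(z/4)


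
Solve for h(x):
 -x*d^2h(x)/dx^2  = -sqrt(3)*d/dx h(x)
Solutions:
 h(x) = C1 + C2*x^(1 + sqrt(3))


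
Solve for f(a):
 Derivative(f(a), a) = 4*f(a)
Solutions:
 f(a) = C1*exp(4*a)


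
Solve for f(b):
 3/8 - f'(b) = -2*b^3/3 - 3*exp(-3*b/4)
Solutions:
 f(b) = C1 + b^4/6 + 3*b/8 - 4*exp(-3*b/4)


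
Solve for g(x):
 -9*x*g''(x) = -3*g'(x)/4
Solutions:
 g(x) = C1 + C2*x^(13/12)


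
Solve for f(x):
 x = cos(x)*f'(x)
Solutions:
 f(x) = C1 + Integral(x/cos(x), x)


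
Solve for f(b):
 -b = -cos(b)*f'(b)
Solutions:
 f(b) = C1 + Integral(b/cos(b), b)


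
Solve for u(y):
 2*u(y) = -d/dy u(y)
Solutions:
 u(y) = C1*exp(-2*y)


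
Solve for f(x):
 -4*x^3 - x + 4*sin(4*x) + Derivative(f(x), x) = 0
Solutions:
 f(x) = C1 + x^4 + x^2/2 + cos(4*x)


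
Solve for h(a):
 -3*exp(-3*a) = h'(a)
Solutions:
 h(a) = C1 + exp(-3*a)


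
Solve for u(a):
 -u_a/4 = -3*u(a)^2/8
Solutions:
 u(a) = -2/(C1 + 3*a)


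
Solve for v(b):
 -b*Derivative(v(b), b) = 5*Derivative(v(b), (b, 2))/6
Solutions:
 v(b) = C1 + C2*erf(sqrt(15)*b/5)


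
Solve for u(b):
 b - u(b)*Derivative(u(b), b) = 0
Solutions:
 u(b) = -sqrt(C1 + b^2)
 u(b) = sqrt(C1 + b^2)


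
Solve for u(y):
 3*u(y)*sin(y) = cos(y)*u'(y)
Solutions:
 u(y) = C1/cos(y)^3


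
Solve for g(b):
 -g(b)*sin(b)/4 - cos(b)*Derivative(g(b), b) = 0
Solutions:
 g(b) = C1*cos(b)^(1/4)


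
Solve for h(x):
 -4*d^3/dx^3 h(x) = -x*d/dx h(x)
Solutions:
 h(x) = C1 + Integral(C2*airyai(2^(1/3)*x/2) + C3*airybi(2^(1/3)*x/2), x)


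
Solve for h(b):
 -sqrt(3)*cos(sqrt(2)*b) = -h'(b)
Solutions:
 h(b) = C1 + sqrt(6)*sin(sqrt(2)*b)/2


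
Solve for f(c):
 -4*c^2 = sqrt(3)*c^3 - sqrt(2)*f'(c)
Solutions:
 f(c) = C1 + sqrt(6)*c^4/8 + 2*sqrt(2)*c^3/3


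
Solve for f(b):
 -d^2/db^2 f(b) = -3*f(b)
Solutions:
 f(b) = C1*exp(-sqrt(3)*b) + C2*exp(sqrt(3)*b)


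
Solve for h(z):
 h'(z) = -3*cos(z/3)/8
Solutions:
 h(z) = C1 - 9*sin(z/3)/8


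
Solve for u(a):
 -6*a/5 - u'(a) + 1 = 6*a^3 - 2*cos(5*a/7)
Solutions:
 u(a) = C1 - 3*a^4/2 - 3*a^2/5 + a + 14*sin(5*a/7)/5


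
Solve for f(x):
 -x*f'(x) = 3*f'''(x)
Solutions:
 f(x) = C1 + Integral(C2*airyai(-3^(2/3)*x/3) + C3*airybi(-3^(2/3)*x/3), x)


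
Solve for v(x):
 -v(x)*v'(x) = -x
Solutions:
 v(x) = -sqrt(C1 + x^2)
 v(x) = sqrt(C1 + x^2)


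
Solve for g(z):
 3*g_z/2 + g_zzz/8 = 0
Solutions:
 g(z) = C1 + C2*sin(2*sqrt(3)*z) + C3*cos(2*sqrt(3)*z)


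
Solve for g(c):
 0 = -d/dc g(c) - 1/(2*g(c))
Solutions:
 g(c) = -sqrt(C1 - c)
 g(c) = sqrt(C1 - c)


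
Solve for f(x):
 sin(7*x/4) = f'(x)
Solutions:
 f(x) = C1 - 4*cos(7*x/4)/7


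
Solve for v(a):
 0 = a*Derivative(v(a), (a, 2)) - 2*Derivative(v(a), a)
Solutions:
 v(a) = C1 + C2*a^3


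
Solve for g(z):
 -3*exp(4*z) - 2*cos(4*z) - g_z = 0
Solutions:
 g(z) = C1 - 3*exp(4*z)/4 - sin(4*z)/2


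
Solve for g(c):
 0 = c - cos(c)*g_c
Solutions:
 g(c) = C1 + Integral(c/cos(c), c)


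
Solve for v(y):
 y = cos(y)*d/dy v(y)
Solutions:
 v(y) = C1 + Integral(y/cos(y), y)


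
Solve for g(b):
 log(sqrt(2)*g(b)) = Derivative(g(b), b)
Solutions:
 -2*Integral(1/(2*log(_y) + log(2)), (_y, g(b))) = C1 - b


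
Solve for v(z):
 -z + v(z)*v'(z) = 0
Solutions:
 v(z) = -sqrt(C1 + z^2)
 v(z) = sqrt(C1 + z^2)


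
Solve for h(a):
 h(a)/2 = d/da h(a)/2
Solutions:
 h(a) = C1*exp(a)


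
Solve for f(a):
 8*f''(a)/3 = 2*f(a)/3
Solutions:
 f(a) = C1*exp(-a/2) + C2*exp(a/2)


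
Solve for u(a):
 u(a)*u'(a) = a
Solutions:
 u(a) = -sqrt(C1 + a^2)
 u(a) = sqrt(C1 + a^2)


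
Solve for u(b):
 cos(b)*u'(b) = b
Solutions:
 u(b) = C1 + Integral(b/cos(b), b)


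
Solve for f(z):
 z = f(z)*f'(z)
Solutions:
 f(z) = -sqrt(C1 + z^2)
 f(z) = sqrt(C1 + z^2)


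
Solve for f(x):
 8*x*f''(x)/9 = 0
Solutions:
 f(x) = C1 + C2*x


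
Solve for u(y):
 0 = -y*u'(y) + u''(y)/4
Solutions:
 u(y) = C1 + C2*erfi(sqrt(2)*y)


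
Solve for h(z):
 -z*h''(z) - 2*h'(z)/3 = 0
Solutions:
 h(z) = C1 + C2*z^(1/3)


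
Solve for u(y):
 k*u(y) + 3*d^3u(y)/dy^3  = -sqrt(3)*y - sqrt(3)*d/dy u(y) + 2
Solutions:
 u(y) = C1*exp(2^(1/3)*y*(-2^(1/3)*(9*k + sqrt(3)*sqrt(27*k^2 + 4*sqrt(3)))^(1/3) + 2*sqrt(3)/(9*k + sqrt(3)*sqrt(27*k^2 + 4*sqrt(3)))^(1/3))/6) + C2*exp(2^(1/3)*y*(2^(1/3)*(9*k + sqrt(3)*sqrt(27*k^2 + 4*sqrt(3)))^(1/3) - 2^(1/3)*sqrt(3)*I*(9*k + sqrt(3)*sqrt(27*k^2 + 4*sqrt(3)))^(1/3) + 8*sqrt(3)/((-1 + sqrt(3)*I)*(9*k + sqrt(3)*sqrt(27*k^2 + 4*sqrt(3)))^(1/3)))/12) + C3*exp(2^(1/3)*y*(2^(1/3)*(9*k + sqrt(3)*sqrt(27*k^2 + 4*sqrt(3)))^(1/3) + 2^(1/3)*sqrt(3)*I*(9*k + sqrt(3)*sqrt(27*k^2 + 4*sqrt(3)))^(1/3) - 8*sqrt(3)/((1 + sqrt(3)*I)*(9*k + sqrt(3)*sqrt(27*k^2 + 4*sqrt(3)))^(1/3)))/12) - sqrt(3)*y/k + 2/k + 3/k^2


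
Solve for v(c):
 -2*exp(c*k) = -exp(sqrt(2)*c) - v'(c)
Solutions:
 v(c) = C1 - sqrt(2)*exp(sqrt(2)*c)/2 + 2*exp(c*k)/k


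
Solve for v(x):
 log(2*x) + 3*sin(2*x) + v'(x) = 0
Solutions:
 v(x) = C1 - x*log(x) - x*log(2) + x + 3*cos(2*x)/2


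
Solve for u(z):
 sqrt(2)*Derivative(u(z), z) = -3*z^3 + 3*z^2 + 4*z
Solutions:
 u(z) = C1 - 3*sqrt(2)*z^4/8 + sqrt(2)*z^3/2 + sqrt(2)*z^2


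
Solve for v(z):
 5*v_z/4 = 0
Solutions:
 v(z) = C1


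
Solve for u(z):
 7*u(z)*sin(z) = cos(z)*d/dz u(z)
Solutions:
 u(z) = C1/cos(z)^7


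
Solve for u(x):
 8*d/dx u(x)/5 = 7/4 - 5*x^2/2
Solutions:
 u(x) = C1 - 25*x^3/48 + 35*x/32


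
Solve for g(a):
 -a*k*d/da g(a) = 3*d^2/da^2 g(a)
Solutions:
 g(a) = Piecewise((-sqrt(6)*sqrt(pi)*C1*erf(sqrt(6)*a*sqrt(k)/6)/(2*sqrt(k)) - C2, (k > 0) | (k < 0)), (-C1*a - C2, True))


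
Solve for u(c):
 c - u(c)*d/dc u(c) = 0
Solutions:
 u(c) = -sqrt(C1 + c^2)
 u(c) = sqrt(C1 + c^2)


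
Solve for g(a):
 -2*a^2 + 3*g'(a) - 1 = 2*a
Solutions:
 g(a) = C1 + 2*a^3/9 + a^2/3 + a/3


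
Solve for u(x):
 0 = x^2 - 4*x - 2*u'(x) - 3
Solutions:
 u(x) = C1 + x^3/6 - x^2 - 3*x/2


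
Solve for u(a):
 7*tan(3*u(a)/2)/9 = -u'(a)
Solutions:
 u(a) = -2*asin(C1*exp(-7*a/6))/3 + 2*pi/3
 u(a) = 2*asin(C1*exp(-7*a/6))/3


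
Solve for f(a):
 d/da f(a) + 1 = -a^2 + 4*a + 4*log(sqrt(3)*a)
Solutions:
 f(a) = C1 - a^3/3 + 2*a^2 + 4*a*log(a) - 5*a + a*log(9)


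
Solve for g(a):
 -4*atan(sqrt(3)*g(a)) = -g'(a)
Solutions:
 Integral(1/atan(sqrt(3)*_y), (_y, g(a))) = C1 + 4*a


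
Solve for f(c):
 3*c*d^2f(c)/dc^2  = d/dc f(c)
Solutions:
 f(c) = C1 + C2*c^(4/3)


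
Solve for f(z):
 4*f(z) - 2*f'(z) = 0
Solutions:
 f(z) = C1*exp(2*z)


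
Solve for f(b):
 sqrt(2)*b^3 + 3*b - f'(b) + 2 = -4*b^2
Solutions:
 f(b) = C1 + sqrt(2)*b^4/4 + 4*b^3/3 + 3*b^2/2 + 2*b


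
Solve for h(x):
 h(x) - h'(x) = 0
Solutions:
 h(x) = C1*exp(x)


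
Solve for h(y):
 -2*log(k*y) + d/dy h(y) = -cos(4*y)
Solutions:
 h(y) = C1 + 2*y*log(k*y) - 2*y - sin(4*y)/4


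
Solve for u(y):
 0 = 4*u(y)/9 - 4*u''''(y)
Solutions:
 u(y) = C1*exp(-sqrt(3)*y/3) + C2*exp(sqrt(3)*y/3) + C3*sin(sqrt(3)*y/3) + C4*cos(sqrt(3)*y/3)


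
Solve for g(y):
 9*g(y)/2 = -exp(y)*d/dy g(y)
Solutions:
 g(y) = C1*exp(9*exp(-y)/2)


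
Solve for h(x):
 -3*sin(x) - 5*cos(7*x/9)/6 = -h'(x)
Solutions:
 h(x) = C1 + 15*sin(7*x/9)/14 - 3*cos(x)


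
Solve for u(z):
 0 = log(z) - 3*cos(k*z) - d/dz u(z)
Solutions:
 u(z) = C1 + z*log(z) - z - 3*Piecewise((sin(k*z)/k, Ne(k, 0)), (z, True))


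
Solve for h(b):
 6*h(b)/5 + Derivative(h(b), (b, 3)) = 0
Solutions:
 h(b) = C3*exp(-5^(2/3)*6^(1/3)*b/5) + (C1*sin(2^(1/3)*3^(5/6)*5^(2/3)*b/10) + C2*cos(2^(1/3)*3^(5/6)*5^(2/3)*b/10))*exp(5^(2/3)*6^(1/3)*b/10)


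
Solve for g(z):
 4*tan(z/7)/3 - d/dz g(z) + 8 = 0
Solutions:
 g(z) = C1 + 8*z - 28*log(cos(z/7))/3


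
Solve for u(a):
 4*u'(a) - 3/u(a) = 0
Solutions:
 u(a) = -sqrt(C1 + 6*a)/2
 u(a) = sqrt(C1 + 6*a)/2


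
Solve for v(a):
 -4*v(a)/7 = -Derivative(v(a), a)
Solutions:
 v(a) = C1*exp(4*a/7)


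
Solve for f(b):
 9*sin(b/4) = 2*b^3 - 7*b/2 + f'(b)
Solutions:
 f(b) = C1 - b^4/2 + 7*b^2/4 - 36*cos(b/4)


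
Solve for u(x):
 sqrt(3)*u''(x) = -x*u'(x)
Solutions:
 u(x) = C1 + C2*erf(sqrt(2)*3^(3/4)*x/6)


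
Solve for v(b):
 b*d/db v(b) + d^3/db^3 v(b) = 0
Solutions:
 v(b) = C1 + Integral(C2*airyai(-b) + C3*airybi(-b), b)


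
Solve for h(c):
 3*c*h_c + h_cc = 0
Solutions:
 h(c) = C1 + C2*erf(sqrt(6)*c/2)


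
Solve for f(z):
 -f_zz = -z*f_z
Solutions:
 f(z) = C1 + C2*erfi(sqrt(2)*z/2)


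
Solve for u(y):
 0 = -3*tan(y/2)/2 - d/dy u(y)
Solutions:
 u(y) = C1 + 3*log(cos(y/2))


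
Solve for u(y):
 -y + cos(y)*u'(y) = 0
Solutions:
 u(y) = C1 + Integral(y/cos(y), y)


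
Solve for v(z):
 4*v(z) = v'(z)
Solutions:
 v(z) = C1*exp(4*z)


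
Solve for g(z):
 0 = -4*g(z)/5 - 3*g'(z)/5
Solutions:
 g(z) = C1*exp(-4*z/3)


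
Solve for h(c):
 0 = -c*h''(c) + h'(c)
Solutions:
 h(c) = C1 + C2*c^2


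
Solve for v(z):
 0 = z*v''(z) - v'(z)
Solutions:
 v(z) = C1 + C2*z^2


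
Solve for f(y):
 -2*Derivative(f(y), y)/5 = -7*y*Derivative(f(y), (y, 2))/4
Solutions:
 f(y) = C1 + C2*y^(43/35)


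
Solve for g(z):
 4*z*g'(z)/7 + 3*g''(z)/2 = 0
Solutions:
 g(z) = C1 + C2*erf(2*sqrt(21)*z/21)


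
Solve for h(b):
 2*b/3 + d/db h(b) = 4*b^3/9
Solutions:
 h(b) = C1 + b^4/9 - b^2/3


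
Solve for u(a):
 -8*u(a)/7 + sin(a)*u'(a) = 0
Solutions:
 u(a) = C1*(cos(a) - 1)^(4/7)/(cos(a) + 1)^(4/7)


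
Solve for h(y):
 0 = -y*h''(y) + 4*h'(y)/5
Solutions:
 h(y) = C1 + C2*y^(9/5)


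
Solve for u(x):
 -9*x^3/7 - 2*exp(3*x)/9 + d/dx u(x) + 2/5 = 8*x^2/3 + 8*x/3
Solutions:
 u(x) = C1 + 9*x^4/28 + 8*x^3/9 + 4*x^2/3 - 2*x/5 + 2*exp(3*x)/27


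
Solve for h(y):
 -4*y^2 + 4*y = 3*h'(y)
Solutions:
 h(y) = C1 - 4*y^3/9 + 2*y^2/3


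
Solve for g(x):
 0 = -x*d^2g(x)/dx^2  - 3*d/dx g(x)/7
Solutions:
 g(x) = C1 + C2*x^(4/7)


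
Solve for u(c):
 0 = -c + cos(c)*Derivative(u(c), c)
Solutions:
 u(c) = C1 + Integral(c/cos(c), c)


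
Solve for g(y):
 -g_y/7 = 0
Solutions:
 g(y) = C1


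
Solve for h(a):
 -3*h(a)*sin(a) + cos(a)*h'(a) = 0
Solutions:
 h(a) = C1/cos(a)^3


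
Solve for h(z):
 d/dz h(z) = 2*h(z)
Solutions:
 h(z) = C1*exp(2*z)


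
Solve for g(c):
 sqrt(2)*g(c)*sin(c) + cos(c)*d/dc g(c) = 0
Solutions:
 g(c) = C1*cos(c)^(sqrt(2))


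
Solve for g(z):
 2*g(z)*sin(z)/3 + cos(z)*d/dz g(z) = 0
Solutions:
 g(z) = C1*cos(z)^(2/3)


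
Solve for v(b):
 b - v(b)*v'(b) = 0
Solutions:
 v(b) = -sqrt(C1 + b^2)
 v(b) = sqrt(C1 + b^2)


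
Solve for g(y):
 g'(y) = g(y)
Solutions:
 g(y) = C1*exp(y)


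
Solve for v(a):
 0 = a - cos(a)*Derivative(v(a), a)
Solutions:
 v(a) = C1 + Integral(a/cos(a), a)


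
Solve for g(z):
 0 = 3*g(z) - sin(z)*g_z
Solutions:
 g(z) = C1*(cos(z) - 1)^(3/2)/(cos(z) + 1)^(3/2)


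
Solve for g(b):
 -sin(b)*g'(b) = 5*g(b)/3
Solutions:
 g(b) = C1*(cos(b) + 1)^(5/6)/(cos(b) - 1)^(5/6)


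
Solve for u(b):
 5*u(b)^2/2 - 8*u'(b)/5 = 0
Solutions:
 u(b) = -16/(C1 + 25*b)


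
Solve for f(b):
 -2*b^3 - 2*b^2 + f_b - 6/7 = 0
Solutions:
 f(b) = C1 + b^4/2 + 2*b^3/3 + 6*b/7


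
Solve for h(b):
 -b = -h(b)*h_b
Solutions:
 h(b) = -sqrt(C1 + b^2)
 h(b) = sqrt(C1 + b^2)


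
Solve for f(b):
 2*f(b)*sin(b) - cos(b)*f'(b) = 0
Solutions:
 f(b) = C1/cos(b)^2


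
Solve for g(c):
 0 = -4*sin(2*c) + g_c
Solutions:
 g(c) = C1 - 2*cos(2*c)


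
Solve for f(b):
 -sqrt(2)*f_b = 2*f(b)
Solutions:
 f(b) = C1*exp(-sqrt(2)*b)


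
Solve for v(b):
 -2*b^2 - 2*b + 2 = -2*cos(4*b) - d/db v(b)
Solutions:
 v(b) = C1 + 2*b^3/3 + b^2 - 2*b - sin(4*b)/2


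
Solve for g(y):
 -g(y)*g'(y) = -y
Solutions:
 g(y) = -sqrt(C1 + y^2)
 g(y) = sqrt(C1 + y^2)


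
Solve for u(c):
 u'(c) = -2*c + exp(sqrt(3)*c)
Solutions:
 u(c) = C1 - c^2 + sqrt(3)*exp(sqrt(3)*c)/3


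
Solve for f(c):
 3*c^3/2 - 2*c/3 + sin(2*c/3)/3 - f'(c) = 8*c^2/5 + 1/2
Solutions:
 f(c) = C1 + 3*c^4/8 - 8*c^3/15 - c^2/3 - c/2 - cos(2*c/3)/2


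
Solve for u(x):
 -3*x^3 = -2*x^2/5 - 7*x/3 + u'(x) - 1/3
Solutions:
 u(x) = C1 - 3*x^4/4 + 2*x^3/15 + 7*x^2/6 + x/3


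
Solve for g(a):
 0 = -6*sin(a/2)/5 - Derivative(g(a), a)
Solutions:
 g(a) = C1 + 12*cos(a/2)/5


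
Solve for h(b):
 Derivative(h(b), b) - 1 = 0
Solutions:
 h(b) = C1 + b


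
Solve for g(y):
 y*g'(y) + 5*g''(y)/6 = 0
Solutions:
 g(y) = C1 + C2*erf(sqrt(15)*y/5)


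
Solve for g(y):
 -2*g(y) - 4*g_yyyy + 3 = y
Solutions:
 g(y) = -y/2 + (C1*sin(2^(1/4)*y/2) + C2*cos(2^(1/4)*y/2))*exp(-2^(1/4)*y/2) + (C3*sin(2^(1/4)*y/2) + C4*cos(2^(1/4)*y/2))*exp(2^(1/4)*y/2) + 3/2


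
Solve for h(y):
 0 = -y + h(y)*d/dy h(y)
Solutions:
 h(y) = -sqrt(C1 + y^2)
 h(y) = sqrt(C1 + y^2)


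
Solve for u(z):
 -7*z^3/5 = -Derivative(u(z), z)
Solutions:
 u(z) = C1 + 7*z^4/20


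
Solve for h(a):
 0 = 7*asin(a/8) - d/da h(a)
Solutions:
 h(a) = C1 + 7*a*asin(a/8) + 7*sqrt(64 - a^2)


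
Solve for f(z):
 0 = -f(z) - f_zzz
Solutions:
 f(z) = C3*exp(-z) + (C1*sin(sqrt(3)*z/2) + C2*cos(sqrt(3)*z/2))*exp(z/2)


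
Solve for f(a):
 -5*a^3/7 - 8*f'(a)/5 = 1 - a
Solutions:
 f(a) = C1 - 25*a^4/224 + 5*a^2/16 - 5*a/8


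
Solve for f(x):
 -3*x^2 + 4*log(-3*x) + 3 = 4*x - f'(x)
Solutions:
 f(x) = C1 + x^3 + 2*x^2 - 4*x*log(-x) + x*(1 - 4*log(3))


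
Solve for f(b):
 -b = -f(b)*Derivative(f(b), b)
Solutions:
 f(b) = -sqrt(C1 + b^2)
 f(b) = sqrt(C1 + b^2)


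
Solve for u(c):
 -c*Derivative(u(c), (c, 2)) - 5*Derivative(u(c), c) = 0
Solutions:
 u(c) = C1 + C2/c^4


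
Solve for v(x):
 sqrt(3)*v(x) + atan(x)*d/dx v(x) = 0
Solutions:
 v(x) = C1*exp(-sqrt(3)*Integral(1/atan(x), x))


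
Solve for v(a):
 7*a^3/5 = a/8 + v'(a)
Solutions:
 v(a) = C1 + 7*a^4/20 - a^2/16


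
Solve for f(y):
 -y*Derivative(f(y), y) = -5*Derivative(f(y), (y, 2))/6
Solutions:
 f(y) = C1 + C2*erfi(sqrt(15)*y/5)


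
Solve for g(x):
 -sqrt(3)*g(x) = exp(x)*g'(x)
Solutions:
 g(x) = C1*exp(sqrt(3)*exp(-x))
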